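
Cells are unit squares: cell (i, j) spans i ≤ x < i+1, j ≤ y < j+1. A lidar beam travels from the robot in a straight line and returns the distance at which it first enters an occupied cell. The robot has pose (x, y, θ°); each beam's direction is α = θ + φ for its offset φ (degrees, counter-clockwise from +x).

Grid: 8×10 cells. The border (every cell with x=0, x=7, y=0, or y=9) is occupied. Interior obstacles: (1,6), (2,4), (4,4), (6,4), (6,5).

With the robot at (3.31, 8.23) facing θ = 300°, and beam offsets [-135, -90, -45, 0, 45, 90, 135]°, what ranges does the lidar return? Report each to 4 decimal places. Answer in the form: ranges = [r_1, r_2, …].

ranges = [2.3915, 2.4600, 3.3439, 7.3800, 3.8202, 1.5400, 0.7972]

beam 1: φ=-135°, α=165°
  d=(-0.9659,0.2588)  start (3,8)  tX=0.3209 tY=2.9751  stride 1/|dx|=1.0353 1/|dy|=3.8637
    cross x-line → (2,8), t=0.3209
    cross x-line → (1,8), t=1.3562
    cross x-line → (0,8), t=2.3915 (wall)
  → r_1 = 2.3915
beam 2: φ=-90°, α=210°
  d=(-0.8660,-0.5000)  start (3,8)  tX=0.3580 tY=0.4600  stride 1/|dx|=1.1547 1/|dy|=2.0000
    cross x-line → (2,8), t=0.3580
    cross y-line → (2,7), t=0.4600
    cross x-line → (1,7), t=1.5127
    cross y-line → (1,6), t=2.4600 (wall)
  → r_2 = 2.4600
beam 3: φ=-45°, α=255°
  d=(-0.2588,-0.9659)  start (3,8)  tX=1.1977 tY=0.2381  stride 1/|dx|=3.8637 1/|dy|=1.0353
    cross y-line → (3,7), t=0.2381
    cross x-line → (2,7), t=1.1977
    cross y-line → (2,6), t=1.2734
    cross y-line → (2,5), t=2.3087
    cross y-line → (2,4), t=3.3439 (wall)
  → r_3 = 3.3439
beam 4: φ=0°, α=300°
  d=(0.5000,-0.8660)  start (3,8)  tX=1.3800 tY=0.2656  stride 1/|dx|=2.0000 1/|dy|=1.1547
    cross y-line → (3,7), t=0.2656
    cross x-line → (4,7), t=1.3800
    cross y-line → (4,6), t=1.4203
    cross y-line → (4,5), t=2.5750
    cross x-line → (5,5), t=3.3800
    cross y-line → (5,4), t=3.7297
    cross y-line → (5,3), t=4.8844
    cross x-line → (6,3), t=5.3800
    cross y-line → (6,2), t=6.0391
    cross y-line → (6,1), t=7.1938
    cross x-line → (7,1), t=7.3800 (wall)
  → r_4 = 7.3800
beam 5: φ=45°, α=345°
  d=(0.9659,-0.2588)  start (3,8)  tX=0.7143 tY=0.8887  stride 1/|dx|=1.0353 1/|dy|=3.8637
    cross x-line → (4,8), t=0.7143
    cross y-line → (4,7), t=0.8887
    cross x-line → (5,7), t=1.7496
    cross x-line → (6,7), t=2.7849
    cross x-line → (7,7), t=3.8202 (wall)
  → r_5 = 3.8202
beam 6: φ=90°, α=30°
  d=(0.8660,0.5000)  start (3,8)  tX=0.7967 tY=1.5400  stride 1/|dx|=1.1547 1/|dy|=2.0000
    cross x-line → (4,8), t=0.7967
    cross y-line → (4,9), t=1.5400 (wall)
  → r_6 = 1.5400
beam 7: φ=135°, α=75°
  d=(0.2588,0.9659)  start (3,8)  tX=2.6660 tY=0.7972  stride 1/|dx|=3.8637 1/|dy|=1.0353
    cross y-line → (3,9), t=0.7972 (wall)
  → r_7 = 0.7972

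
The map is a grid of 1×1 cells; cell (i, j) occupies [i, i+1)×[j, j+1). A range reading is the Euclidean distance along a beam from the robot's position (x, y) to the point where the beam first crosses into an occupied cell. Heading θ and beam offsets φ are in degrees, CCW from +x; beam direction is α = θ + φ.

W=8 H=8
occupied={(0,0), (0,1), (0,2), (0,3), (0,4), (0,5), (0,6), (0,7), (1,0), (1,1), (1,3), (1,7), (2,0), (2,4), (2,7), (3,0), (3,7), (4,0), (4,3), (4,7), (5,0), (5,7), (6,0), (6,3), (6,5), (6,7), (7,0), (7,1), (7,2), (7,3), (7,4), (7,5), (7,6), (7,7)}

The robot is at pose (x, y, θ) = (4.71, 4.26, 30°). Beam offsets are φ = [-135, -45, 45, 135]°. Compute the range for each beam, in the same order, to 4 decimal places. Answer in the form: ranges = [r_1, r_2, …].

beam 1: φ=-135°, α=255°
  dir = (cos 255°, sin 255°) = (-0.2588, -0.9659); from cell (4,4)
  next x-line at t=2.7432, next y-line at t=0.2692; Δt_x=3.8637, Δt_y=1.0353
    y: enter (4,3) at t=0.2692 ← occupied
  → r_1 = 0.2692
beam 2: φ=-45°, α=345°
  dir = (cos 345°, sin 345°) = (0.9659, -0.2588); from cell (4,4)
  next x-line at t=0.3002, next y-line at t=1.0046; Δt_x=1.0353, Δt_y=3.8637
    x: enter (5,4) at t=0.3002
    y: enter (5,3) at t=1.0046
    x: enter (6,3) at t=1.3355 ← occupied
  → r_2 = 1.3355
beam 3: φ=45°, α=75°
  dir = (cos 75°, sin 75°) = (0.2588, 0.9659); from cell (4,4)
  next x-line at t=1.1205, next y-line at t=0.7661; Δt_x=3.8637, Δt_y=1.0353
    y: enter (4,5) at t=0.7661
    x: enter (5,5) at t=1.1205
    y: enter (5,6) at t=1.8014
    y: enter (5,7) at t=2.8367 ← occupied
  → r_3 = 2.8367
beam 4: φ=135°, α=165°
  dir = (cos 165°, sin 165°) = (-0.9659, 0.2588); from cell (4,4)
  next x-line at t=0.7350, next y-line at t=2.8591; Δt_x=1.0353, Δt_y=3.8637
    x: enter (3,4) at t=0.7350
    x: enter (2,4) at t=1.7703 ← occupied
  → r_4 = 1.7703

ranges = [0.2692, 1.3355, 2.8367, 1.7703]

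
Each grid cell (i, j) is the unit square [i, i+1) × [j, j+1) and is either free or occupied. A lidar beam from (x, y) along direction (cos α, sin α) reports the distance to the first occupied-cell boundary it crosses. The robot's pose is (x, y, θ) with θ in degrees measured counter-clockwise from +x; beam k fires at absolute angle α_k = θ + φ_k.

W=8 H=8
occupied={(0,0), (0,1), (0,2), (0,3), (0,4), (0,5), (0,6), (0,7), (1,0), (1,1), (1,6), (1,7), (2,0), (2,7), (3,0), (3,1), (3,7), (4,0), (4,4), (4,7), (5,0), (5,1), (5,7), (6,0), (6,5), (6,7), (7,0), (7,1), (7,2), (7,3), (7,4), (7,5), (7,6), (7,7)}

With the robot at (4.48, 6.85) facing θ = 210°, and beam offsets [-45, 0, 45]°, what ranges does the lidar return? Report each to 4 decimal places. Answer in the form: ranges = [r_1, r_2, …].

ranges = [0.5796, 4.0184, 5.0211]

beam 1: φ=-45°, α=165°
  cosα=-0.9659 sinα=0.2588 | (4,6) | tMaxX 0.4969 tMaxY 0.5796 | tΔX 1.0353 tΔY 3.8637
    t=0.4969 [x] (3,6)
    t=0.5796 [y] (3,7) — stop
  → r_1 = 0.5796
beam 2: φ=0°, α=210°
  cosα=-0.8660 sinα=-0.5000 | (4,6) | tMaxX 0.5543 tMaxY 1.7000 | tΔX 1.1547 tΔY 2.0000
    t=0.5543 [x] (3,6)
    t=1.7000 [y] (3,5)
    t=1.7090 [x] (2,5)
    t=2.8637 [x] (1,5)
    t=3.7000 [y] (1,4)
    t=4.0184 [x] (0,4) — stop
  → r_2 = 4.0184
beam 3: φ=45°, α=255°
  cosα=-0.2588 sinα=-0.9659 | (4,6) | tMaxX 1.8546 tMaxY 0.8800 | tΔX 3.8637 tΔY 1.0353
    t=0.8800 [y] (4,5)
    t=1.8546 [x] (3,5)
    t=1.9153 [y] (3,4)
    t=2.9505 [y] (3,3)
    t=3.9858 [y] (3,2)
    t=5.0211 [y] (3,1) — stop
  → r_3 = 5.0211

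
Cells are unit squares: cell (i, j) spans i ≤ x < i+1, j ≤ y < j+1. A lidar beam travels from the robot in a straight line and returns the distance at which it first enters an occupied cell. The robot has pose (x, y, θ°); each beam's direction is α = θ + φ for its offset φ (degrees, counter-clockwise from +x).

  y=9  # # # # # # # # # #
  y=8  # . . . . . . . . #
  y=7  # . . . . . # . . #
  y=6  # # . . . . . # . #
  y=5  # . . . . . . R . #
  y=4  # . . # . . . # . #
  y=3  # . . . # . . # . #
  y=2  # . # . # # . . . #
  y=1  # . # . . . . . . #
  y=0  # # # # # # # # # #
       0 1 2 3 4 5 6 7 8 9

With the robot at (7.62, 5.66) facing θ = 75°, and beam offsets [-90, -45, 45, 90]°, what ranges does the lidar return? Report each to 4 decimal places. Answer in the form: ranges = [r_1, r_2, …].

ranges = [1.4287, 1.5935, 0.3926, 6.8535]

beam 1: φ=-90°, α=345°
  dir = (cos 345°, sin 345°) = (0.9659, -0.2588); from cell (7,5)
  next x-line at t=0.3934, next y-line at t=2.5500; Δt_x=1.0353, Δt_y=3.8637
    x: enter (8,5) at t=0.3934
    x: enter (9,5) at t=1.4287 ← occupied
  → r_1 = 1.4287
beam 2: φ=-45°, α=30°
  dir = (cos 30°, sin 30°) = (0.8660, 0.5000); from cell (7,5)
  next x-line at t=0.4388, next y-line at t=0.6800; Δt_x=1.1547, Δt_y=2.0000
    x: enter (8,5) at t=0.4388
    y: enter (8,6) at t=0.6800
    x: enter (9,6) at t=1.5935 ← occupied
  → r_2 = 1.5935
beam 3: φ=45°, α=120°
  dir = (cos 120°, sin 120°) = (-0.5000, 0.8660); from cell (7,5)
  next x-line at t=1.2400, next y-line at t=0.3926; Δt_x=2.0000, Δt_y=1.1547
    y: enter (7,6) at t=0.3926 ← occupied
  → r_3 = 0.3926
beam 4: φ=90°, α=165°
  dir = (cos 165°, sin 165°) = (-0.9659, 0.2588); from cell (7,5)
  next x-line at t=0.6419, next y-line at t=1.3137; Δt_x=1.0353, Δt_y=3.8637
    x: enter (6,5) at t=0.6419
    y: enter (6,6) at t=1.3137
    x: enter (5,6) at t=1.6771
    x: enter (4,6) at t=2.7124
    x: enter (3,6) at t=3.7477
    x: enter (2,6) at t=4.7830
    y: enter (2,7) at t=5.1774
    x: enter (1,7) at t=5.8183
    x: enter (0,7) at t=6.8535 ← occupied
  → r_4 = 6.8535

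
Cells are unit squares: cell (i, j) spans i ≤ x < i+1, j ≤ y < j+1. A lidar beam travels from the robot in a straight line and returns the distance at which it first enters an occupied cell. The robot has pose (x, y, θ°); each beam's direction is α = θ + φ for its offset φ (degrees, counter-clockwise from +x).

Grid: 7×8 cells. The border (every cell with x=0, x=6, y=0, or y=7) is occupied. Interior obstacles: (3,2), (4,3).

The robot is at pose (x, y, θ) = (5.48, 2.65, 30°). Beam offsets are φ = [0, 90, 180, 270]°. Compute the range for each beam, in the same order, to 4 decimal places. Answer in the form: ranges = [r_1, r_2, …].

beam 1: φ=0°, α=30°
  cosα=0.8660 sinα=0.5000 | (5,2) | tMaxX 0.6004 tMaxY 0.7000 | tΔX 1.1547 tΔY 2.0000
    t=0.6004 [x] (6,2) — stop
  → r_1 = 0.6004
beam 2: φ=90°, α=120°
  cosα=-0.5000 sinα=0.8660 | (5,2) | tMaxX 0.9600 tMaxY 0.4041 | tΔX 2.0000 tΔY 1.1547
    t=0.4041 [y] (5,3)
    t=0.9600 [x] (4,3) — stop
  → r_2 = 0.9600
beam 3: φ=180°, α=210°
  cosα=-0.8660 sinα=-0.5000 | (5,2) | tMaxX 0.5543 tMaxY 1.3000 | tΔX 1.1547 tΔY 2.0000
    t=0.5543 [x] (4,2)
    t=1.3000 [y] (4,1)
    t=1.7090 [x] (3,1)
    t=2.8637 [x] (2,1)
    t=3.3000 [y] (2,0) — stop
  → r_3 = 3.3000
beam 4: φ=270°, α=300°
  cosα=0.5000 sinα=-0.8660 | (5,2) | tMaxX 1.0400 tMaxY 0.7506 | tΔX 2.0000 tΔY 1.1547
    t=0.7506 [y] (5,1)
    t=1.0400 [x] (6,1) — stop
  → r_4 = 1.0400

ranges = [0.6004, 0.9600, 3.3000, 1.0400]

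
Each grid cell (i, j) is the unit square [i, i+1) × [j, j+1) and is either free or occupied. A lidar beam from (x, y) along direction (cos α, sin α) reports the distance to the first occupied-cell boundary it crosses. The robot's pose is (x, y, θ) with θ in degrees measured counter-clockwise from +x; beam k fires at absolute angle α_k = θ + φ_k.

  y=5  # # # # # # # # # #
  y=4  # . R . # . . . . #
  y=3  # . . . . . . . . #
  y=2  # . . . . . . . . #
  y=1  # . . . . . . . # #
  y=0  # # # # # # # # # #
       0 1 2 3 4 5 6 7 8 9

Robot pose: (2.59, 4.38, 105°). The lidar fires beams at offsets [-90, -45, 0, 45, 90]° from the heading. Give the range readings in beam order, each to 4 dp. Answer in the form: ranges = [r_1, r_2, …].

beam 1: φ=-90°, α=15°
  direction (0.9659, 0.2588); cell (2,4); t to first gridline: x 0.4245, y 2.3955 (then +1.0353 / +3.8637)
    (3,4) via x @ 0.4245
    (4,4) via x @ 1.4597  # hit
  → r_1 = 1.4597
beam 2: φ=-45°, α=60°
  direction (0.5000, 0.8660); cell (2,4); t to first gridline: x 0.8200, y 0.7159 (then +2.0000 / +1.1547)
    (2,5) via y @ 0.7159  # hit
  → r_2 = 0.7159
beam 3: φ=0°, α=105°
  direction (-0.2588, 0.9659); cell (2,4); t to first gridline: x 2.2796, y 0.6419 (then +3.8637 / +1.0353)
    (2,5) via y @ 0.6419  # hit
  → r_3 = 0.6419
beam 4: φ=45°, α=150°
  direction (-0.8660, 0.5000); cell (2,4); t to first gridline: x 0.6813, y 1.2400 (then +1.1547 / +2.0000)
    (1,4) via x @ 0.6813
    (1,5) via y @ 1.2400  # hit
  → r_4 = 1.2400
beam 5: φ=90°, α=195°
  direction (-0.9659, -0.2588); cell (2,4); t to first gridline: x 0.6108, y 1.4682 (then +1.0353 / +3.8637)
    (1,4) via x @ 0.6108
    (1,3) via y @ 1.4682
    (0,3) via x @ 1.6461  # hit
  → r_5 = 1.6461

ranges = [1.4597, 0.7159, 0.6419, 1.2400, 1.6461]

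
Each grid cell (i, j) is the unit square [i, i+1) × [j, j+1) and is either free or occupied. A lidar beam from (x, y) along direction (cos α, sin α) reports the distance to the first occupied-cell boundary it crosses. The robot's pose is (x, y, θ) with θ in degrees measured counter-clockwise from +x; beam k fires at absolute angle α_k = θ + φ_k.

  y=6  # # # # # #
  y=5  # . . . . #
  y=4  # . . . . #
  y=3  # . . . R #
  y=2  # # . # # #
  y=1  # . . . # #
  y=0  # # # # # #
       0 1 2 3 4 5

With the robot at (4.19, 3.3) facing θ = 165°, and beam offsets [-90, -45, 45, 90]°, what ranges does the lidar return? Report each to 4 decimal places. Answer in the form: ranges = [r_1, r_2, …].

beam 1: φ=-90°, α=75°
  cosα=0.2588 sinα=0.9659 | (4,3) | tMaxX 3.1296 tMaxY 0.7247 | tΔX 3.8637 tΔY 1.0353
    t=0.7247 [y] (4,4)
    t=1.7600 [y] (4,5)
    t=2.7952 [y] (4,6) — stop
  → r_1 = 2.7952
beam 2: φ=-45°, α=120°
  cosα=-0.5000 sinα=0.8660 | (4,3) | tMaxX 0.3800 tMaxY 0.8083 | tΔX 2.0000 tΔY 1.1547
    t=0.3800 [x] (3,3)
    t=0.8083 [y] (3,4)
    t=1.9630 [y] (3,5)
    t=2.3800 [x] (2,5)
    t=3.1177 [y] (2,6) — stop
  → r_2 = 3.1177
beam 3: φ=45°, α=210°
  cosα=-0.8660 sinα=-0.5000 | (4,3) | tMaxX 0.2194 tMaxY 0.6000 | tΔX 1.1547 tΔY 2.0000
    t=0.2194 [x] (3,3)
    t=0.6000 [y] (3,2) — stop
  → r_3 = 0.6000
beam 4: φ=90°, α=255°
  cosα=-0.2588 sinα=-0.9659 | (4,3) | tMaxX 0.7341 tMaxY 0.3106 | tΔX 3.8637 tΔY 1.0353
    t=0.3106 [y] (4,2) — stop
  → r_4 = 0.3106

ranges = [2.7952, 3.1177, 0.6000, 0.3106]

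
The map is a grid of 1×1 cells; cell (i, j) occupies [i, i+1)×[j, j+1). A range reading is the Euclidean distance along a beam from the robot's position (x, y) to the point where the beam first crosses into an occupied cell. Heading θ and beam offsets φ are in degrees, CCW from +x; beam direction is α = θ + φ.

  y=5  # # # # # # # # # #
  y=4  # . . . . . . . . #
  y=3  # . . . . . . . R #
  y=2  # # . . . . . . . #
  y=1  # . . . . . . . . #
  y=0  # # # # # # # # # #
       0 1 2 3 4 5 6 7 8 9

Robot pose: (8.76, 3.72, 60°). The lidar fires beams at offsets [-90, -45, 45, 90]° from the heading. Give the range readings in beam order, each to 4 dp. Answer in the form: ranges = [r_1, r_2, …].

beam 1: φ=-90°, α=330°
  cosα=0.8660 sinα=-0.5000 | (8,3) | tMaxX 0.2771 tMaxY 1.4400 | tΔX 1.1547 tΔY 2.0000
    t=0.2771 [x] (9,3) — stop
  → r_1 = 0.2771
beam 2: φ=-45°, α=15°
  cosα=0.9659 sinα=0.2588 | (8,3) | tMaxX 0.2485 tMaxY 1.0818 | tΔX 1.0353 tΔY 3.8637
    t=0.2485 [x] (9,3) — stop
  → r_2 = 0.2485
beam 3: φ=45°, α=105°
  cosα=-0.2588 sinα=0.9659 | (8,3) | tMaxX 2.9364 tMaxY 0.2899 | tΔX 3.8637 tΔY 1.0353
    t=0.2899 [y] (8,4)
    t=1.3252 [y] (8,5) — stop
  → r_3 = 1.3252
beam 4: φ=90°, α=150°
  cosα=-0.8660 sinα=0.5000 | (8,3) | tMaxX 0.8776 tMaxY 0.5600 | tΔX 1.1547 tΔY 2.0000
    t=0.5600 [y] (8,4)
    t=0.8776 [x] (7,4)
    t=2.0323 [x] (6,4)
    t=2.5600 [y] (6,5) — stop
  → r_4 = 2.5600

ranges = [0.2771, 0.2485, 1.3252, 2.5600]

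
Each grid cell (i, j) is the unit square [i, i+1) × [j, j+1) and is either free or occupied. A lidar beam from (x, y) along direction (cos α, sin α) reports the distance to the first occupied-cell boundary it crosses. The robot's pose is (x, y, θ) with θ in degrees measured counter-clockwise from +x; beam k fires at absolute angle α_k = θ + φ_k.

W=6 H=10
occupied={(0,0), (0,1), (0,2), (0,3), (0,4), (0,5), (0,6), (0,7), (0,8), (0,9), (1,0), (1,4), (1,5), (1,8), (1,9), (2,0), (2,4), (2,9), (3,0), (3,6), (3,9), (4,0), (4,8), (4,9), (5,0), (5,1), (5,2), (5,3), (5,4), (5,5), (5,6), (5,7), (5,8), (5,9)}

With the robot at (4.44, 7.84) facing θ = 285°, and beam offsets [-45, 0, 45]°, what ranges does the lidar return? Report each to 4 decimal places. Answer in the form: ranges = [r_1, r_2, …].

ranges = [0.9699, 2.1637, 0.6466]

beam 1: φ=-45°, α=240°
  direction (-0.5000, -0.8660); cell (4,7); t to first gridline: x 0.8800, y 0.9699 (then +2.0000 / +1.1547)
    (3,7) via x @ 0.8800
    (3,6) via y @ 0.9699  # hit
  → r_1 = 0.9699
beam 2: φ=0°, α=285°
  direction (0.2588, -0.9659); cell (4,7); t to first gridline: x 2.1637, y 0.8696 (then +3.8637 / +1.0353)
    (4,6) via y @ 0.8696
    (4,5) via y @ 1.9049
    (5,5) via x @ 2.1637  # hit
  → r_2 = 2.1637
beam 3: φ=45°, α=330°
  direction (0.8660, -0.5000); cell (4,7); t to first gridline: x 0.6466, y 1.6800 (then +1.1547 / +2.0000)
    (5,7) via x @ 0.6466  # hit
  → r_3 = 0.6466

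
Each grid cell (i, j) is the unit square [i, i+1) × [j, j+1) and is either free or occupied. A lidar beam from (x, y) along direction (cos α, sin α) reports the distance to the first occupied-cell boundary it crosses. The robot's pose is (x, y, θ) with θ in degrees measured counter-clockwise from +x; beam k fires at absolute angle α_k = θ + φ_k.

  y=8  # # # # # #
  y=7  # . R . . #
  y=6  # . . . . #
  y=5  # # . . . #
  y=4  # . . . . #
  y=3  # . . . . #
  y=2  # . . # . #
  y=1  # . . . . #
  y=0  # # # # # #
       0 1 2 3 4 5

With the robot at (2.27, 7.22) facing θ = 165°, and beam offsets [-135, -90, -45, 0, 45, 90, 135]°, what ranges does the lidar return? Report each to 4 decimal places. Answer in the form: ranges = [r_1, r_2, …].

ranges = [1.5600, 0.8075, 0.9007, 1.3148, 1.4665, 1.2630, 5.4600]

beam 1: φ=-135°, α=30°
  dir = (cos 30°, sin 30°) = (0.8660, 0.5000); from cell (2,7)
  next x-line at t=0.8429, next y-line at t=1.5600; Δt_x=1.1547, Δt_y=2.0000
    x: enter (3,7) at t=0.8429
    y: enter (3,8) at t=1.5600 ← occupied
  → r_1 = 1.5600
beam 2: φ=-90°, α=75°
  dir = (cos 75°, sin 75°) = (0.2588, 0.9659); from cell (2,7)
  next x-line at t=2.8205, next y-line at t=0.8075; Δt_x=3.8637, Δt_y=1.0353
    y: enter (2,8) at t=0.8075 ← occupied
  → r_2 = 0.8075
beam 3: φ=-45°, α=120°
  dir = (cos 120°, sin 120°) = (-0.5000, 0.8660); from cell (2,7)
  next x-line at t=0.5400, next y-line at t=0.9007; Δt_x=2.0000, Δt_y=1.1547
    x: enter (1,7) at t=0.5400
    y: enter (1,8) at t=0.9007 ← occupied
  → r_3 = 0.9007
beam 4: φ=0°, α=165°
  dir = (cos 165°, sin 165°) = (-0.9659, 0.2588); from cell (2,7)
  next x-line at t=0.2795, next y-line at t=3.0137; Δt_x=1.0353, Δt_y=3.8637
    x: enter (1,7) at t=0.2795
    x: enter (0,7) at t=1.3148 ← occupied
  → r_4 = 1.3148
beam 5: φ=45°, α=210°
  dir = (cos 210°, sin 210°) = (-0.8660, -0.5000); from cell (2,7)
  next x-line at t=0.3118, next y-line at t=0.4400; Δt_x=1.1547, Δt_y=2.0000
    x: enter (1,7) at t=0.3118
    y: enter (1,6) at t=0.4400
    x: enter (0,6) at t=1.4665 ← occupied
  → r_5 = 1.4665
beam 6: φ=90°, α=255°
  dir = (cos 255°, sin 255°) = (-0.2588, -0.9659); from cell (2,7)
  next x-line at t=1.0432, next y-line at t=0.2278; Δt_x=3.8637, Δt_y=1.0353
    y: enter (2,6) at t=0.2278
    x: enter (1,6) at t=1.0432
    y: enter (1,5) at t=1.2630 ← occupied
  → r_6 = 1.2630
beam 7: φ=135°, α=300°
  dir = (cos 300°, sin 300°) = (0.5000, -0.8660); from cell (2,7)
  next x-line at t=1.4600, next y-line at t=0.2540; Δt_x=2.0000, Δt_y=1.1547
    y: enter (2,6) at t=0.2540
    y: enter (2,5) at t=1.4087
    x: enter (3,5) at t=1.4600
    y: enter (3,4) at t=2.5634
    x: enter (4,4) at t=3.4600
    y: enter (4,3) at t=3.7181
    y: enter (4,2) at t=4.8728
    x: enter (5,2) at t=5.4600 ← occupied
  → r_7 = 5.4600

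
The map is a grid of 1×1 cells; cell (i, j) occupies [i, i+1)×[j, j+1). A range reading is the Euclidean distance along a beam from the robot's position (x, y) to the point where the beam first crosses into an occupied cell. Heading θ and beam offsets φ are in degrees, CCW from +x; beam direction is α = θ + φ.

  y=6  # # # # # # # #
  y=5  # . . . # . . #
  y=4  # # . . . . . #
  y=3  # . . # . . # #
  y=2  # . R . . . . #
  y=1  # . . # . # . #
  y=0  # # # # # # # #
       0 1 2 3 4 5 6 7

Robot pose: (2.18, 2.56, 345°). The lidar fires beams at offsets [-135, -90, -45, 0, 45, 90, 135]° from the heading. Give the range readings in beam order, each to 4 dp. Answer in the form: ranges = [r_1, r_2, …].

ranges = [1.3625, 1.6150, 1.6400, 2.9195, 0.9469, 3.5614, 1.6628]

beam 1: φ=-135°, α=210°
  cosα=-0.8660 sinα=-0.5000 | (2,2) | tMaxX 0.2078 tMaxY 1.1200 | tΔX 1.1547 tΔY 2.0000
    t=0.2078 [x] (1,2)
    t=1.1200 [y] (1,1)
    t=1.3625 [x] (0,1) — stop
  → r_1 = 1.3625
beam 2: φ=-90°, α=255°
  cosα=-0.2588 sinα=-0.9659 | (2,2) | tMaxX 0.6955 tMaxY 0.5798 | tΔX 3.8637 tΔY 1.0353
    t=0.5798 [y] (2,1)
    t=0.6955 [x] (1,1)
    t=1.6150 [y] (1,0) — stop
  → r_2 = 1.6150
beam 3: φ=-45°, α=300°
  cosα=0.5000 sinα=-0.8660 | (2,2) | tMaxX 1.6400 tMaxY 0.6466 | tΔX 2.0000 tΔY 1.1547
    t=0.6466 [y] (2,1)
    t=1.6400 [x] (3,1) — stop
  → r_3 = 1.6400
beam 4: φ=0°, α=345°
  cosα=0.9659 sinα=-0.2588 | (2,2) | tMaxX 0.8489 tMaxY 2.1637 | tΔX 1.0353 tΔY 3.8637
    t=0.8489 [x] (3,2)
    t=1.8842 [x] (4,2)
    t=2.1637 [y] (4,1)
    t=2.9195 [x] (5,1) — stop
  → r_4 = 2.9195
beam 5: φ=45°, α=30°
  cosα=0.8660 sinα=0.5000 | (2,2) | tMaxX 0.9469 tMaxY 0.8800 | tΔX 1.1547 tΔY 2.0000
    t=0.8800 [y] (2,3)
    t=0.9469 [x] (3,3) — stop
  → r_5 = 0.9469
beam 6: φ=90°, α=75°
  cosα=0.2588 sinα=0.9659 | (2,2) | tMaxX 3.1682 tMaxY 0.4555 | tΔX 3.8637 tΔY 1.0353
    t=0.4555 [y] (2,3)
    t=1.4908 [y] (2,4)
    t=2.5261 [y] (2,5)
    t=3.1682 [x] (3,5)
    t=3.5614 [y] (3,6) — stop
  → r_6 = 3.5614
beam 7: φ=135°, α=120°
  cosα=-0.5000 sinα=0.8660 | (2,2) | tMaxX 0.3600 tMaxY 0.5081 | tΔX 2.0000 tΔY 1.1547
    t=0.3600 [x] (1,2)
    t=0.5081 [y] (1,3)
    t=1.6628 [y] (1,4) — stop
  → r_7 = 1.6628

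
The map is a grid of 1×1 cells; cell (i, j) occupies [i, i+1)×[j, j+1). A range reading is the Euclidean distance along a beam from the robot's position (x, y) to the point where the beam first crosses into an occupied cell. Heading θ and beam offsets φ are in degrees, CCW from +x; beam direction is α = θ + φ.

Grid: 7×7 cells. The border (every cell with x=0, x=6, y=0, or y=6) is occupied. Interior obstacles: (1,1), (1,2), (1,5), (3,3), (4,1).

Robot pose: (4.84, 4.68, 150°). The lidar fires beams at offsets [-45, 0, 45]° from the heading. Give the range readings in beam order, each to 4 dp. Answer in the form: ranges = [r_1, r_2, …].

beam 1: φ=-45°, α=105°
  cosα=-0.2588 sinα=0.9659 | (4,4) | tMaxX 3.2455 tMaxY 0.3313 | tΔX 3.8637 tΔY 1.0353
    t=0.3313 [y] (4,5)
    t=1.3666 [y] (4,6) — stop
  → r_1 = 1.3666
beam 2: φ=0°, α=150°
  cosα=-0.8660 sinα=0.5000 | (4,4) | tMaxX 0.9699 tMaxY 0.6400 | tΔX 1.1547 tΔY 2.0000
    t=0.6400 [y] (4,5)
    t=0.9699 [x] (3,5)
    t=2.1246 [x] (2,5)
    t=2.6400 [y] (2,6) — stop
  → r_2 = 2.6400
beam 3: φ=45°, α=195°
  cosα=-0.9659 sinα=-0.2588 | (4,4) | tMaxX 0.8696 tMaxY 2.6273 | tΔX 1.0353 tΔY 3.8637
    t=0.8696 [x] (3,4)
    t=1.9049 [x] (2,4)
    t=2.6273 [y] (2,3)
    t=2.9402 [x] (1,3)
    t=3.9755 [x] (0,3) — stop
  → r_3 = 3.9755

ranges = [1.3666, 2.6400, 3.9755]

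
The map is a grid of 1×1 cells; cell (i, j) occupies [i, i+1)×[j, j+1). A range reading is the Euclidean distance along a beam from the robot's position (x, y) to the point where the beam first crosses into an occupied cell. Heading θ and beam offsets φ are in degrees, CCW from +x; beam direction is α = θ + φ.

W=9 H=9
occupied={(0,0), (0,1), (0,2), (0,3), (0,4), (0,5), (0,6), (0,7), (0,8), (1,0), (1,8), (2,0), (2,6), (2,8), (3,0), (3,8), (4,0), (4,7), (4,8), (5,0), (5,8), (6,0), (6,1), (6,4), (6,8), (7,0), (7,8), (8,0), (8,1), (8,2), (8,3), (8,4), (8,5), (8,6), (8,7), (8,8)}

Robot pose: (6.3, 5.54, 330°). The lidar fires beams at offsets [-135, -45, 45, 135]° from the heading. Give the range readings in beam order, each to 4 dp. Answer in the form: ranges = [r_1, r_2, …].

ranges = [5.4870, 0.5590, 1.7600, 2.5468]

beam 1: φ=-135°, α=195°
  dir = (cos 195°, sin 195°) = (-0.9659, -0.2588); from cell (6,5)
  next x-line at t=0.3106, next y-line at t=2.0864; Δt_x=1.0353, Δt_y=3.8637
    x: enter (5,5) at t=0.3106
    x: enter (4,5) at t=1.3459
    y: enter (4,4) at t=2.0864
    x: enter (3,4) at t=2.3811
    x: enter (2,4) at t=3.4164
    x: enter (1,4) at t=4.4517
    x: enter (0,4) at t=5.4870 ← occupied
  → r_1 = 5.4870
beam 2: φ=-45°, α=285°
  dir = (cos 285°, sin 285°) = (0.2588, -0.9659); from cell (6,5)
  next x-line at t=2.7046, next y-line at t=0.5590; Δt_x=3.8637, Δt_y=1.0353
    y: enter (6,4) at t=0.5590 ← occupied
  → r_2 = 0.5590
beam 3: φ=45°, α=15°
  dir = (cos 15°, sin 15°) = (0.9659, 0.2588); from cell (6,5)
  next x-line at t=0.7247, next y-line at t=1.7773; Δt_x=1.0353, Δt_y=3.8637
    x: enter (7,5) at t=0.7247
    x: enter (8,5) at t=1.7600 ← occupied
  → r_3 = 1.7600
beam 4: φ=135°, α=105°
  dir = (cos 105°, sin 105°) = (-0.2588, 0.9659); from cell (6,5)
  next x-line at t=1.1591, next y-line at t=0.4762; Δt_x=3.8637, Δt_y=1.0353
    y: enter (6,6) at t=0.4762
    x: enter (5,6) at t=1.1591
    y: enter (5,7) at t=1.5115
    y: enter (5,8) at t=2.5468 ← occupied
  → r_4 = 2.5468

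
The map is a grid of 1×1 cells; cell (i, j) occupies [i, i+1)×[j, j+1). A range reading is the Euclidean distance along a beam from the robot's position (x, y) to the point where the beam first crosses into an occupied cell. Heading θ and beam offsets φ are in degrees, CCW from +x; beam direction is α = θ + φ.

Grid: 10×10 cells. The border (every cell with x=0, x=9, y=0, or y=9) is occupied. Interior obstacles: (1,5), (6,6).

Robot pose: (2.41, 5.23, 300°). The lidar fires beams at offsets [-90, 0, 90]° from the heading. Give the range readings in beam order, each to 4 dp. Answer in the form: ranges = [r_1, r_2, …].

beam 1: φ=-90°, α=210°
  d=(-0.8660,-0.5000)  start (2,5)  tX=0.4734 tY=0.4600  stride 1/|dx|=1.1547 1/|dy|=2.0000
    cross y-line → (2,4), t=0.4600
    cross x-line → (1,4), t=0.4734
    cross x-line → (0,4), t=1.6281 (wall)
  → r_1 = 1.6281
beam 2: φ=0°, α=300°
  d=(0.5000,-0.8660)  start (2,5)  tX=1.1800 tY=0.2656  stride 1/|dx|=2.0000 1/|dy|=1.1547
    cross y-line → (2,4), t=0.2656
    cross x-line → (3,4), t=1.1800
    cross y-line → (3,3), t=1.4203
    cross y-line → (3,2), t=2.5750
    cross x-line → (4,2), t=3.1800
    cross y-line → (4,1), t=3.7297
    cross y-line → (4,0), t=4.8844 (wall)
  → r_2 = 4.8844
beam 3: φ=90°, α=30°
  d=(0.8660,0.5000)  start (2,5)  tX=0.6813 tY=1.5400  stride 1/|dx|=1.1547 1/|dy|=2.0000
    cross x-line → (3,5), t=0.6813
    cross y-line → (3,6), t=1.5400
    cross x-line → (4,6), t=1.8360
    cross x-line → (5,6), t=2.9907
    cross y-line → (5,7), t=3.5400
    cross x-line → (6,7), t=4.1454
    cross x-line → (7,7), t=5.3001
    cross y-line → (7,8), t=5.5400
    cross x-line → (8,8), t=6.4548
    cross y-line → (8,9), t=7.5400 (wall)
  → r_3 = 7.5400

ranges = [1.6281, 4.8844, 7.5400]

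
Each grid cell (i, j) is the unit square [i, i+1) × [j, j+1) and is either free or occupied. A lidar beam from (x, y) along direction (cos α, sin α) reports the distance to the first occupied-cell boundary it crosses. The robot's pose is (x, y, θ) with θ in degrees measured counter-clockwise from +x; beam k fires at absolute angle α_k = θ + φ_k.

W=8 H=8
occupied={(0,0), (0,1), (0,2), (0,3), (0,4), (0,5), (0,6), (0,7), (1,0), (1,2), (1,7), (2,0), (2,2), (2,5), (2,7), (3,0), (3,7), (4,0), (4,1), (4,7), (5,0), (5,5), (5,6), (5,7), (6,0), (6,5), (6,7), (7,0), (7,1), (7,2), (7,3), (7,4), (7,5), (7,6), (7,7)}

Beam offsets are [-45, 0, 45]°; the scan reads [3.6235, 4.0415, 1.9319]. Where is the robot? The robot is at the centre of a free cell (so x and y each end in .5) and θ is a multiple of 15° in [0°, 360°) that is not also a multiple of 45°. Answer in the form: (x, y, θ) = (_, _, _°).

The pose lattice has 29·16 = 464 candidates. Test each by forward raycasting.
  (1.5, 3.5, 285°): beam 1 = 0.5774 ≠ 3.6235 ✗
  (4.5, 4.5, 210°): beam 1 = 1.9319 ≠ 3.6235 ✗
  (3.5, 3.5, 120°): beam 2 = 1.7321 ≠ 4.0415 ✗
  (6.5, 6.5, 300°): beam 1 = 0.5176 ≠ 3.6235 ✗
  (3.5, 6.5, 75°): beam 1 = 1.0000 ≠ 3.6235 ✗
  …
  (4.5, 3.5, 150°): r_1=3.6235, r_2=4.0415, r_3=1.9319 — all match ✓
Unique over the lattice → pose = (4.5, 3.5, 150°).

(x, y, θ) = (4.5, 3.5, 150°)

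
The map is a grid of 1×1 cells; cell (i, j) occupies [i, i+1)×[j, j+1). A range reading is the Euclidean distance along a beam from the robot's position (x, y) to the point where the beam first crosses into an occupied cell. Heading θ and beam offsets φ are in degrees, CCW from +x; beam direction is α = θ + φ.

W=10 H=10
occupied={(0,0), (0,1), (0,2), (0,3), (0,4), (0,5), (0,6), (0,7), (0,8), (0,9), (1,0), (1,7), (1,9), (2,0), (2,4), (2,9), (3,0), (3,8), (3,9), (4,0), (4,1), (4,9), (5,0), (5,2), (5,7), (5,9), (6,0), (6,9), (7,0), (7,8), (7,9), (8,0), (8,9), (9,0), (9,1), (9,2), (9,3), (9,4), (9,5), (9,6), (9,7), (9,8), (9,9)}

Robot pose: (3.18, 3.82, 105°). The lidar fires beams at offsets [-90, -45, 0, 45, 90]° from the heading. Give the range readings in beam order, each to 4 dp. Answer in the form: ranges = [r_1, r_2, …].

beam 1: φ=-90°, α=15°
  cosα=0.9659 sinα=0.2588 | (3,3) | tMaxX 0.8489 tMaxY 0.6955 | tΔX 1.0353 tΔY 3.8637
    t=0.6955 [y] (3,4)
    t=0.8489 [x] (4,4)
    t=1.8842 [x] (5,4)
    t=2.9195 [x] (6,4)
    t=3.9548 [x] (7,4)
    t=4.5592 [y] (7,5)
    t=4.9900 [x] (8,5)
    t=6.0253 [x] (9,5) — stop
  → r_1 = 6.0253
beam 2: φ=-45°, α=60°
  cosα=0.5000 sinα=0.8660 | (3,3) | tMaxX 1.6400 tMaxY 0.2078 | tΔX 2.0000 tΔY 1.1547
    t=0.2078 [y] (3,4)
    t=1.3625 [y] (3,5)
    t=1.6400 [x] (4,5)
    t=2.5172 [y] (4,6)
    t=3.6400 [x] (5,6)
    t=3.6719 [y] (5,7) — stop
  → r_2 = 3.6719
beam 3: φ=0°, α=105°
  cosα=-0.2588 sinα=0.9659 | (3,3) | tMaxX 0.6955 tMaxY 0.1863 | tΔX 3.8637 tΔY 1.0353
    t=0.1863 [y] (3,4)
    t=0.6955 [x] (2,4) — stop
  → r_3 = 0.6955
beam 4: φ=45°, α=150°
  cosα=-0.8660 sinα=0.5000 | (3,3) | tMaxX 0.2078 tMaxY 0.3600 | tΔX 1.1547 tΔY 2.0000
    t=0.2078 [x] (2,3)
    t=0.3600 [y] (2,4) — stop
  → r_4 = 0.3600
beam 5: φ=90°, α=195°
  cosα=-0.9659 sinα=-0.2588 | (3,3) | tMaxX 0.1863 tMaxY 3.1682 | tΔX 1.0353 tΔY 3.8637
    t=0.1863 [x] (2,3)
    t=1.2216 [x] (1,3)
    t=2.2569 [x] (0,3) — stop
  → r_5 = 2.2569

ranges = [6.0253, 3.6719, 0.6955, 0.3600, 2.2569]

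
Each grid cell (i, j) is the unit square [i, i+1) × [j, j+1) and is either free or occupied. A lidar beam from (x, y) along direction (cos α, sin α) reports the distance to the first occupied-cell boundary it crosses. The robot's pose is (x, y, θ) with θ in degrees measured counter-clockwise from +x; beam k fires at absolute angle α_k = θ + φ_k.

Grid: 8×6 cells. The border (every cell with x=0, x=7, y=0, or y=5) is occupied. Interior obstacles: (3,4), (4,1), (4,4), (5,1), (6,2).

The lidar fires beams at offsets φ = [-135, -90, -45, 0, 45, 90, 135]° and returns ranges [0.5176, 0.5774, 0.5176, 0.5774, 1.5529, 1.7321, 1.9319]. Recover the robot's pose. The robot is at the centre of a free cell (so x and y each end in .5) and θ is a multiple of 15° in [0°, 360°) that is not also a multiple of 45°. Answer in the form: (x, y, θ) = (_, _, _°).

(x, y, θ) = (6.5, 3.5, 30°)

The pose lattice has 19·16 = 304 candidates. Test each by forward raycasting.
  (6.5, 1.5, 30°): beam 5 = 0.5176 ≠ 1.5529 ✗
  (3.5, 1.5, 240°): beam 1 = 3.6235 ≠ 0.5176 ✗
  (1.5, 1.5, 285°): beam 1 = 0.5774 ≠ 0.5176 ✗
  (6.5, 4.5, 15°): beam 1 = 2.8868 ≠ 0.5176 ✗
  …
  (6.5, 3.5, 30°): r_1=0.5176, r_2=0.5774, r_3=0.5176, r_4=0.5774, r_5=1.5529, r_6=1.7321, r_7=1.9319 — all match ✓
No second candidate reproduces the full scan.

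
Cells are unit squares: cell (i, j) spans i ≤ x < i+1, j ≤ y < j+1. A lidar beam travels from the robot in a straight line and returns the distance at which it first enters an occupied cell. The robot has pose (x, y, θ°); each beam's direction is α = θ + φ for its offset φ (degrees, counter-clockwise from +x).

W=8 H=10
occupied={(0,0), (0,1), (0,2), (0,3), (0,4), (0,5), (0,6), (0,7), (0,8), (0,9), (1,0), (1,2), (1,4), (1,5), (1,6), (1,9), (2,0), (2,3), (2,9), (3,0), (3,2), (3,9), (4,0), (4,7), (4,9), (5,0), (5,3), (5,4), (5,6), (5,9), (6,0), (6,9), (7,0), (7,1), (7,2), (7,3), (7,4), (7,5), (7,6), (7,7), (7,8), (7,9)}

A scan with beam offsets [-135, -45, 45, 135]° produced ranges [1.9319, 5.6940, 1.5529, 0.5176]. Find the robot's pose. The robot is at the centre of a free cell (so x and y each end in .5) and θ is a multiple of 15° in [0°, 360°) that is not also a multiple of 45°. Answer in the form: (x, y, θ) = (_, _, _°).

The pose lattice has 38·16 = 608 candidates. Test each by forward raycasting.
  (5.5, 1.5, 195°): beam 1 = 3.0000 ≠ 1.9319 ✗
  (2.5, 6.5, 15°): beam 1 = 1.0000 ≠ 1.9319 ✗
  (1.5, 8.5, 15°): beam 1 = 1.0000 ≠ 1.9319 ✗
  (5.5, 7.5, 330°): beam 1 = 0.5176 ≠ 1.9319 ✗
  (2.5, 1.5, 345°): beam 1 = 1.0000 ≠ 1.9319 ✗
  …
  (6.5, 2.5, 240°): r_1=1.9319, r_2=5.6940, r_3=1.5529, r_4=0.5176 — all match ✓
Unique over the lattice → pose = (6.5, 2.5, 240°).

(x, y, θ) = (6.5, 2.5, 240°)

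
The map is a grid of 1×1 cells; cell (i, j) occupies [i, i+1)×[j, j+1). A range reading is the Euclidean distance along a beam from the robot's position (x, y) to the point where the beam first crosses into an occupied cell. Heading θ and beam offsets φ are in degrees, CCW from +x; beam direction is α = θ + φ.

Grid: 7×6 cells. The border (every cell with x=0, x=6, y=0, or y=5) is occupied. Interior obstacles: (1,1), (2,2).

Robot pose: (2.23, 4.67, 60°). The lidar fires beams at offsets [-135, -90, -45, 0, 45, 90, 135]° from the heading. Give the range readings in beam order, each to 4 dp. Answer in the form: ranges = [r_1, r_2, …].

beam 1: φ=-135°, α=285°
  dir = (cos 285°, sin 285°) = (0.2588, -0.9659); from cell (2,4)
  next x-line at t=2.9751, next y-line at t=0.6936; Δt_x=3.8637, Δt_y=1.0353
    y: enter (2,3) at t=0.6936
    y: enter (2,2) at t=1.7289 ← occupied
  → r_1 = 1.7289
beam 2: φ=-90°, α=330°
  dir = (cos 330°, sin 330°) = (0.8660, -0.5000); from cell (2,4)
  next x-line at t=0.8891, next y-line at t=1.3400; Δt_x=1.1547, Δt_y=2.0000
    x: enter (3,4) at t=0.8891
    y: enter (3,3) at t=1.3400
    x: enter (4,3) at t=2.0438
    x: enter (5,3) at t=3.1985
    y: enter (5,2) at t=3.3400
    x: enter (6,2) at t=4.3532 ← occupied
  → r_2 = 4.3532
beam 3: φ=-45°, α=15°
  dir = (cos 15°, sin 15°) = (0.9659, 0.2588); from cell (2,4)
  next x-line at t=0.7972, next y-line at t=1.2750; Δt_x=1.0353, Δt_y=3.8637
    x: enter (3,4) at t=0.7972
    y: enter (3,5) at t=1.2750 ← occupied
  → r_3 = 1.2750
beam 4: φ=0°, α=60°
  dir = (cos 60°, sin 60°) = (0.5000, 0.8660); from cell (2,4)
  next x-line at t=1.5400, next y-line at t=0.3811; Δt_x=2.0000, Δt_y=1.1547
    y: enter (2,5) at t=0.3811 ← occupied
  → r_4 = 0.3811
beam 5: φ=45°, α=105°
  dir = (cos 105°, sin 105°) = (-0.2588, 0.9659); from cell (2,4)
  next x-line at t=0.8887, next y-line at t=0.3416; Δt_x=3.8637, Δt_y=1.0353
    y: enter (2,5) at t=0.3416 ← occupied
  → r_5 = 0.3416
beam 6: φ=90°, α=150°
  dir = (cos 150°, sin 150°) = (-0.8660, 0.5000); from cell (2,4)
  next x-line at t=0.2656, next y-line at t=0.6600; Δt_x=1.1547, Δt_y=2.0000
    x: enter (1,4) at t=0.2656
    y: enter (1,5) at t=0.6600 ← occupied
  → r_6 = 0.6600
beam 7: φ=135°, α=195°
  dir = (cos 195°, sin 195°) = (-0.9659, -0.2588); from cell (2,4)
  next x-line at t=0.2381, next y-line at t=2.5887; Δt_x=1.0353, Δt_y=3.8637
    x: enter (1,4) at t=0.2381
    x: enter (0,4) at t=1.2734 ← occupied
  → r_7 = 1.2734

ranges = [1.7289, 4.3532, 1.2750, 0.3811, 0.3416, 0.6600, 1.2734]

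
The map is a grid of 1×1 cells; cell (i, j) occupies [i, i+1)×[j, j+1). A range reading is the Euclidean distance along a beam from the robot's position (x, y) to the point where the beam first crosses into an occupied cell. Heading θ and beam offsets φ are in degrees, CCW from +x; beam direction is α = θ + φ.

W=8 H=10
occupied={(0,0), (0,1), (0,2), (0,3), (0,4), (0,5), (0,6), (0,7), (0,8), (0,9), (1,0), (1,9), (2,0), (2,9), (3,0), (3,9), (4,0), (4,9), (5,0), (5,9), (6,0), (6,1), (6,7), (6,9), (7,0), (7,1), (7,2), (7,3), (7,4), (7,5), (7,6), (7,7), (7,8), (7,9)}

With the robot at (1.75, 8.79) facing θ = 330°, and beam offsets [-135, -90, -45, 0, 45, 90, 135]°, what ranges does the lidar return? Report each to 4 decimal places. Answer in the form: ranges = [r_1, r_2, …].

ranges = [0.7765, 1.5000, 8.0648, 6.0622, 0.8114, 0.2425, 0.2174]

beam 1: φ=-135°, α=195°
  direction (-0.9659, -0.2588); cell (1,8); t to first gridline: x 0.7765, y 3.0523 (then +1.0353 / +3.8637)
    (0,8) via x @ 0.7765  # hit
  → r_1 = 0.7765
beam 2: φ=-90°, α=240°
  direction (-0.5000, -0.8660); cell (1,8); t to first gridline: x 1.5000, y 0.9122 (then +2.0000 / +1.1547)
    (1,7) via y @ 0.9122
    (0,7) via x @ 1.5000  # hit
  → r_2 = 1.5000
beam 3: φ=-45°, α=285°
  direction (0.2588, -0.9659); cell (1,8); t to first gridline: x 0.9659, y 0.8179 (then +3.8637 / +1.0353)
    (1,7) via y @ 0.8179
    (2,7) via x @ 0.9659
    (2,6) via y @ 1.8531
    (2,5) via y @ 2.8884
    (2,4) via y @ 3.9237
    (3,4) via x @ 4.8296
    (3,3) via y @ 4.9590
    (3,2) via y @ 5.9942
    (3,1) via y @ 7.0295
    (3,0) via y @ 8.0648  # hit
  → r_3 = 8.0648
beam 4: φ=0°, α=330°
  direction (0.8660, -0.5000); cell (1,8); t to first gridline: x 0.2887, y 1.5800 (then +1.1547 / +2.0000)
    (2,8) via x @ 0.2887
    (3,8) via x @ 1.4434
    (3,7) via y @ 1.5800
    (4,7) via x @ 2.5981
    (4,6) via y @ 3.5800
    (5,6) via x @ 3.7528
    (6,6) via x @ 4.9075
    (6,5) via y @ 5.5800
    (7,5) via x @ 6.0622  # hit
  → r_4 = 6.0622
beam 5: φ=45°, α=15°
  direction (0.9659, 0.2588); cell (1,8); t to first gridline: x 0.2588, y 0.8114 (then +1.0353 / +3.8637)
    (2,8) via x @ 0.2588
    (2,9) via y @ 0.8114  # hit
  → r_5 = 0.8114
beam 6: φ=90°, α=60°
  direction (0.5000, 0.8660); cell (1,8); t to first gridline: x 0.5000, y 0.2425 (then +2.0000 / +1.1547)
    (1,9) via y @ 0.2425  # hit
  → r_6 = 0.2425
beam 7: φ=135°, α=105°
  direction (-0.2588, 0.9659); cell (1,8); t to first gridline: x 2.8978, y 0.2174 (then +3.8637 / +1.0353)
    (1,9) via y @ 0.2174  # hit
  → r_7 = 0.2174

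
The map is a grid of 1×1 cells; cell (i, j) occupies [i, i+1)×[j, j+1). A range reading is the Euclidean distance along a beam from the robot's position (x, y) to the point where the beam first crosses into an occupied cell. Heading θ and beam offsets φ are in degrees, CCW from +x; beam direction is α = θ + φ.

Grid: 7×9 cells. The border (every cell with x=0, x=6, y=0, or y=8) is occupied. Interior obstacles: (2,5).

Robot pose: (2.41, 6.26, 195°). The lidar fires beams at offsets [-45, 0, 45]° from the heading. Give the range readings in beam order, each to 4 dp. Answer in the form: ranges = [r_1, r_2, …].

ranges = [1.6281, 1.4597, 0.3002]

beam 1: φ=-45°, α=150°
  d=(-0.8660,0.5000)  start (2,6)  tX=0.4734 tY=1.4800  stride 1/|dx|=1.1547 1/|dy|=2.0000
    cross x-line → (1,6), t=0.4734
    cross y-line → (1,7), t=1.4800
    cross x-line → (0,7), t=1.6281 (wall)
  → r_1 = 1.6281
beam 2: φ=0°, α=195°
  d=(-0.9659,-0.2588)  start (2,6)  tX=0.4245 tY=1.0046  stride 1/|dx|=1.0353 1/|dy|=3.8637
    cross x-line → (1,6), t=0.4245
    cross y-line → (1,5), t=1.0046
    cross x-line → (0,5), t=1.4597 (wall)
  → r_2 = 1.4597
beam 3: φ=45°, α=240°
  d=(-0.5000,-0.8660)  start (2,6)  tX=0.8200 tY=0.3002  stride 1/|dx|=2.0000 1/|dy|=1.1547
    cross y-line → (2,5), t=0.3002 (wall)
  → r_3 = 0.3002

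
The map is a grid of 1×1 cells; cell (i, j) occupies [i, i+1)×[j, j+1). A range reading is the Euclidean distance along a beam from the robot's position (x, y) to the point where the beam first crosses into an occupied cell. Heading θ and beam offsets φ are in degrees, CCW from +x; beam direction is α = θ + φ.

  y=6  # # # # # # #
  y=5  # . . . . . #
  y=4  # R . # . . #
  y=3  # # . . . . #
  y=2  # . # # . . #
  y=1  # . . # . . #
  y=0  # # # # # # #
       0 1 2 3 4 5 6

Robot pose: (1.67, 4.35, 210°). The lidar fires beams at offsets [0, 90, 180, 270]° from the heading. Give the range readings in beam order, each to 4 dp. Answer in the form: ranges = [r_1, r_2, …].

ranges = [0.7000, 0.4041, 3.3000, 1.3400]

beam 1: φ=0°, α=210°
  direction (-0.8660, -0.5000); cell (1,4); t to first gridline: x 0.7736, y 0.7000 (then +1.1547 / +2.0000)
    (1,3) via y @ 0.7000  # hit
  → r_1 = 0.7000
beam 2: φ=90°, α=300°
  direction (0.5000, -0.8660); cell (1,4); t to first gridline: x 0.6600, y 0.4041 (then +2.0000 / +1.1547)
    (1,3) via y @ 0.4041  # hit
  → r_2 = 0.4041
beam 3: φ=180°, α=30°
  direction (0.8660, 0.5000); cell (1,4); t to first gridline: x 0.3811, y 1.3000 (then +1.1547 / +2.0000)
    (2,4) via x @ 0.3811
    (2,5) via y @ 1.3000
    (3,5) via x @ 1.5358
    (4,5) via x @ 2.6905
    (4,6) via y @ 3.3000  # hit
  → r_3 = 3.3000
beam 4: φ=270°, α=120°
  direction (-0.5000, 0.8660); cell (1,4); t to first gridline: x 1.3400, y 0.7506 (then +2.0000 / +1.1547)
    (1,5) via y @ 0.7506
    (0,5) via x @ 1.3400  # hit
  → r_4 = 1.3400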